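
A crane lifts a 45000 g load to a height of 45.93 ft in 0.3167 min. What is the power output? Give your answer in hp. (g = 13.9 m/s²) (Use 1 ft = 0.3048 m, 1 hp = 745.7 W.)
Convert to SI: m = 45.0 kg, h = 13.9995 m, t = 19.002 s
P = mgh/t = (45.0)(13.9)(13.9995)/19.002 = 460.829 W = 0.618 hp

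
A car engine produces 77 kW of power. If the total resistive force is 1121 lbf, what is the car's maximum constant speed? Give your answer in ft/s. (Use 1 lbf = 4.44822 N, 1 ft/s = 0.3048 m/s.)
Convert to SI: F = 4986.45 N
P = Fv ⇒ v = P/F = 77000 W/4986.45 N = 15.4418 m/s = 50.66 ft/s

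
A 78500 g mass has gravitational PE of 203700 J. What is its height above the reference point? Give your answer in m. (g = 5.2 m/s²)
Convert to SI: m = 78.5 kg, PE = 203700 J
h = PE/(mg) = 203700/(78.5·5.2) = 499.0 m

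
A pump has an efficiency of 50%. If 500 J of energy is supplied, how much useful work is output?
W_out = η·W_in = 0.5·500 = 250.0 J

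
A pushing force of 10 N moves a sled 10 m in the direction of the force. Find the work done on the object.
W = F·d = (10)(10) = 100.0 J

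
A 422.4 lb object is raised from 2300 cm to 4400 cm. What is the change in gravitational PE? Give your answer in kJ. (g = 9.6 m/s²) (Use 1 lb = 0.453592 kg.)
Convert to SI: m = 191.597 kg, Δh = 21.0 m
ΔPE = mgΔh = (191.597)(9.6)(21.0) = 38626.0 J = 38.63 kJ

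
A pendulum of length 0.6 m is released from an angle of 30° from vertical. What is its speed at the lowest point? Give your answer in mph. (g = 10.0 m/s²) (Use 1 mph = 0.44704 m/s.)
h = L(1 − cosθ) = 0.6(1 − cos30°) = 0.0803848 m
v = √(2gh) = √(2·10.0·0.0803848) = 1.26795 m/s = 2.836 mph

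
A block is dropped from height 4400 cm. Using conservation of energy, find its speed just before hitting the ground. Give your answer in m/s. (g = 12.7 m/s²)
Convert to SI: h = 44.0 m
mgh = ½mv² ⇒ v = √(2gh) = √(2·12.7·44.0) = 33.43 m/s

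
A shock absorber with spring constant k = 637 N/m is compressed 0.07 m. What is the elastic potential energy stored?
PE = ½kx² = ½(637)(0.07)² = 1.561 J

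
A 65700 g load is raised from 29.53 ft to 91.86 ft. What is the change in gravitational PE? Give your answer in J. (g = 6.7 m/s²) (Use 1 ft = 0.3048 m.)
Convert to SI: m = 65.7 kg, Δh = 18.9982 m
ΔPE = mgΔh = (65.7)(6.7)(18.9982) = 8363 J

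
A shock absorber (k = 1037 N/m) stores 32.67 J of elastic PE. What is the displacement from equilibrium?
x = √(2·PE/k) = √(2·32.67/1037) = 0.251 m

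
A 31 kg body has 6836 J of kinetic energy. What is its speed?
v = √(2·KE/m) = √(2·6836/31) = 21.0 m/s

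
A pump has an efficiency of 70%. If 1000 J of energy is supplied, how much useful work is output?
W_out = η·W_in = 0.7·1000 = 700.0 J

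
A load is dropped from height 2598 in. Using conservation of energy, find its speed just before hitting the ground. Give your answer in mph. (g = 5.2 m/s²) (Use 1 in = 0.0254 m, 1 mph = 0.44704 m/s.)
Convert to SI: h = 65.9892 m
mgh = ½mv² ⇒ v = √(2gh) = √(2·5.2·65.9892) = 26.1971 m/s = 58.6 mph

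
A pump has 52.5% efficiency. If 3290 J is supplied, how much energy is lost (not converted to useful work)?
W_lost = W_in(1 − η) = 3290·(1 − 0.525) = 1563 J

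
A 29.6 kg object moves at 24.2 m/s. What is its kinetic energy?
KE = ½mv² = ½(29.6)(24.2)² = 8667 J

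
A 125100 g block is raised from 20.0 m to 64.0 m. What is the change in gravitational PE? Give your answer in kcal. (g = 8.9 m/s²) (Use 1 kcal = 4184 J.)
Convert to SI: m = 125.1 kg, Δh = 44.0 m
ΔPE = mgΔh = (125.1)(8.9)(44.0) = 48989.2 J = 11.71 kcal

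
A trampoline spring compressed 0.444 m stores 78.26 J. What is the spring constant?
k = 2·PE/x² = 2·78.26/(0.444)² = 794.0 N/m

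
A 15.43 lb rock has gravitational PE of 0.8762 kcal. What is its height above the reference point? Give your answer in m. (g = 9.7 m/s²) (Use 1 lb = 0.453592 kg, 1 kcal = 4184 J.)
Convert to SI: m = 6.99892 kg, PE = 3666.02 J
h = PE/(mg) = 3666.02/(6.99892·9.7) = 54.0 m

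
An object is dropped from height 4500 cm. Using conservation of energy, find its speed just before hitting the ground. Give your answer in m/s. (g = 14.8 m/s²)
Convert to SI: h = 45.0 m
mgh = ½mv² ⇒ v = √(2gh) = √(2·14.8·45.0) = 36.5 m/s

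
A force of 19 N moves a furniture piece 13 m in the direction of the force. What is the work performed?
W = F·d = (19)(13) = 247.0 J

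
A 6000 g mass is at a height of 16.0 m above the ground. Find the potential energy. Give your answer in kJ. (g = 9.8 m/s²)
Convert to SI: m = 6.0 kg, h = 16.0 m
PE = mgh = (6.0)(9.8)(16.0) = 940.8 J = 0.9408 kJ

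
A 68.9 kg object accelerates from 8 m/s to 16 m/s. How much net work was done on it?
W = ΔKE = ½m(v₂² − v₁²) = ½(68.9)(16² − 8²) = 6614.4 J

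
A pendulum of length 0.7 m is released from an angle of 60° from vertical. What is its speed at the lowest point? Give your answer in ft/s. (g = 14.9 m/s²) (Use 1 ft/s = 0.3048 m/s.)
h = L(1 − cosθ) = 0.7(1 − cos60°) = 0.35 m
v = √(2gh) = √(2·14.9·0.35) = 3.22955 m/s = 10.6 ft/s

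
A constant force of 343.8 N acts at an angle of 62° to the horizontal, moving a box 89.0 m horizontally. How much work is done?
W = F·d·cosθ = (343.8)(89.0)cos(62°) = 14360 J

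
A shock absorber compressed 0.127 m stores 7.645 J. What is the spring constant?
k = 2·PE/x² = 2·7.645/(0.127)² = 948.0 N/m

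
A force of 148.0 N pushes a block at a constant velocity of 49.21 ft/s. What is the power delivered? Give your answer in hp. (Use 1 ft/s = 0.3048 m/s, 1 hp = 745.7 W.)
Convert to SI: F = 148.0 N, v = 14.9992 m/s
P = Fv = (148.0)(14.9992) = 2219.88 W = 2.977 hp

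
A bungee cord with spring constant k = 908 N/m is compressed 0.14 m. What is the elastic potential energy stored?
PE = ½kx² = ½(908)(0.14)² = 8.898 J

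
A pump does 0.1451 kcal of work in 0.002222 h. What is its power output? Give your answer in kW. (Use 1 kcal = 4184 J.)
Convert to SI: W = 607.098 J, t = 7.9992 s
P = W/t = 607.098/7.9992 = 75.8949 W = 0.07589 kW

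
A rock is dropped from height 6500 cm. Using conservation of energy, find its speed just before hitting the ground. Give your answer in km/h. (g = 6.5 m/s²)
Convert to SI: h = 65.0 m
mgh = ½mv² ⇒ v = √(2gh) = √(2·6.5·65.0) = 29.0689 m/s = 104.6 km/h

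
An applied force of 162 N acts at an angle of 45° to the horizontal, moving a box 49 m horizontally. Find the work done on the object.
W = F·d·cosθ = (162)(49)cos(45°) = 5613 J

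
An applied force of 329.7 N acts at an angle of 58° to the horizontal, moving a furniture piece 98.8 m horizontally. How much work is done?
W = F·d·cosθ = (329.7)(98.8)cos(58°) = 17260 J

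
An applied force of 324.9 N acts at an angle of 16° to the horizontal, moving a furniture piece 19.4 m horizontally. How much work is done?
W = F·d·cosθ = (324.9)(19.4)cos(16°) = 6059 J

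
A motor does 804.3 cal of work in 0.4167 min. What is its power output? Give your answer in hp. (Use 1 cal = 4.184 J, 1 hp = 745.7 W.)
Convert to SI: W = 3365.19 J, t = 25.002 s
P = W/t = 3365.19/25.002 = 134.597 W = 0.1805 hp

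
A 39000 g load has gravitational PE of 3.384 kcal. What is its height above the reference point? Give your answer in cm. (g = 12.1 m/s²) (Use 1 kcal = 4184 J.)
Convert to SI: m = 39.0 kg, PE = 14158.7 J
h = PE/(mg) = 14158.7/(39.0·12.1) = 30.0035 m = 3000 cm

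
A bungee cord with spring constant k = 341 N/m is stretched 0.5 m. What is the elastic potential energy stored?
PE = ½kx² = ½(341)(0.5)² = 42.63 J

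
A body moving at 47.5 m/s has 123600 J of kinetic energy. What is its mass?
m = 2·KE/v² = 2·123600/(47.5)² = 109.6 kg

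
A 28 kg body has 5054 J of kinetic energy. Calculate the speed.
v = √(2·KE/m) = √(2·5054/28) = 19.0 m/s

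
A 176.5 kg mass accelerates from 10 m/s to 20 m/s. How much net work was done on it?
W = ΔKE = ½m(v₂² − v₁²) = ½(176.5)(20² − 10²) = 26475.0 J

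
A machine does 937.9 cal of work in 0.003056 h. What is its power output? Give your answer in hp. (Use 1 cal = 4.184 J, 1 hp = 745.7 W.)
Convert to SI: W = 3924.17 J, t = 11.0016 s
P = W/t = 3924.17/11.0016 = 356.691 W = 0.4783 hp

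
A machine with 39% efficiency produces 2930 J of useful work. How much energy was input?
W_in = W_out/η = 2930/0.39 = 7513 J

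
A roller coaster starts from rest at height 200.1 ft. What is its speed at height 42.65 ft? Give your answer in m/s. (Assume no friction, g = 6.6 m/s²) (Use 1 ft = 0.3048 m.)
Convert to SI: h₁−h₂ = 47.9908 m
mgh₁ = mgh₂ + ½mv² ⇒ v = √(2g(h₁−h₂)) = √(2·6.6·47.9908) = 25.17 m/s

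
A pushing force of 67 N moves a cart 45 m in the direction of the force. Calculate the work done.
W = F·d = (67)(45) = 3015 J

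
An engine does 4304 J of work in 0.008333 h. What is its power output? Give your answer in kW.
Convert to SI: W = 4304.0 J, t = 29.9988 s
P = W/t = 4304.0/29.9988 = 143.472 W = 0.1435 kW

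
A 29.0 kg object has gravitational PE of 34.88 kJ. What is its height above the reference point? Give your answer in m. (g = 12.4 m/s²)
Convert to SI: m = 29.0 kg, PE = 34880.0 J
h = PE/(mg) = 34880.0/(29.0·12.4) = 97.0 m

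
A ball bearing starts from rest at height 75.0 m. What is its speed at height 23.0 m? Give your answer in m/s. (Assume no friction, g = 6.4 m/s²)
mgh₁ = mgh₂ + ½mv² ⇒ v = √(2g(h₁−h₂)) = √(2·6.4·52.0) = 25.8 m/s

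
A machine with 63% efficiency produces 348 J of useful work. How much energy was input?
W_in = W_out/η = 348/0.63 = 552.4 J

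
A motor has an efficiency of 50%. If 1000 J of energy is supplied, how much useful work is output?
W_out = η·W_in = 0.5·1000 = 500.0 J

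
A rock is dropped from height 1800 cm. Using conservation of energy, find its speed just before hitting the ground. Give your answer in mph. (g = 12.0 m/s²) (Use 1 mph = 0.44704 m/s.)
Convert to SI: h = 18.0 m
mgh = ½mv² ⇒ v = √(2gh) = √(2·12.0·18.0) = 20.7846 m/s = 46.49 mph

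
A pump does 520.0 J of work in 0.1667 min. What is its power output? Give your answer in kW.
Convert to SI: W = 520.0 J, t = 10.002 s
P = W/t = 520.0/10.002 = 51.9896 W = 0.05199 kW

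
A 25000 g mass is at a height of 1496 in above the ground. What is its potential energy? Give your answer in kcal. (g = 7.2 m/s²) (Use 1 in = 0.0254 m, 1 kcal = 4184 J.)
Convert to SI: m = 25.0 kg, h = 37.9984 m
PE = mgh = (25.0)(7.2)(37.9984) = 6839.71 J = 1.635 kcal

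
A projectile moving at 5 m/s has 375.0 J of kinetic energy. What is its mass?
m = 2·KE/v² = 2·375.0/(5)² = 30.0 kg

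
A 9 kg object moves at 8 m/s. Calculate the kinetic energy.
KE = ½mv² = ½(9)(8)² = 288.0 J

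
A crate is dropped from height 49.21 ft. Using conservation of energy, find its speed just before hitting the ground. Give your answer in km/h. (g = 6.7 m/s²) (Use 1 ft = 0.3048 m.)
Convert to SI: h = 14.9992 m
mgh = ½mv² ⇒ v = √(2gh) = √(2·6.7·14.9992) = 14.1771 m/s = 51.04 km/h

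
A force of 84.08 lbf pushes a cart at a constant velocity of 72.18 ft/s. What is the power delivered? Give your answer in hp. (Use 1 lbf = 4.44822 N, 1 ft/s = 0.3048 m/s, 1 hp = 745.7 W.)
Convert to SI: F = 374.006 N, v = 22.0005 m/s
P = Fv = (374.006)(22.0005) = 8228.31 W = 11.03 hp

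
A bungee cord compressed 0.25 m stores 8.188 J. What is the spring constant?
k = 2·PE/x² = 2·8.188/(0.25)² = 262.0 N/m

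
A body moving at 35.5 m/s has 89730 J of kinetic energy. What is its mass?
m = 2·KE/v² = 2·89730/(35.5)² = 142.4 kg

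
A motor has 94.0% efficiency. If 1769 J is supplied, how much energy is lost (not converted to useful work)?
W_lost = W_in(1 − η) = 1769·(1 − 0.94) = 106.1 J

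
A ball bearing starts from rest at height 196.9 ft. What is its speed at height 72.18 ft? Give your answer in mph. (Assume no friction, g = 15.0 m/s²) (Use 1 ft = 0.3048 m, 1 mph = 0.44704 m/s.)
Convert to SI: h₁−h₂ = 38.0147 m
mgh₁ = mgh₂ + ½mv² ⇒ v = √(2g(h₁−h₂)) = √(2·15.0·38.0147) = 33.7704 m/s = 75.54 mph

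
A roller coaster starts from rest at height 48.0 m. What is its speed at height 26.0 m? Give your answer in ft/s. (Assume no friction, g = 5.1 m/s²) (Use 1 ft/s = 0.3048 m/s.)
mgh₁ = mgh₂ + ½mv² ⇒ v = √(2g(h₁−h₂)) = √(2·5.1·22.0) = 14.98 m/s = 49.15 ft/s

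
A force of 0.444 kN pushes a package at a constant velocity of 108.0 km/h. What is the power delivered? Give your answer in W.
Convert to SI: F = 444.0 N, v = 30.0 m/s
P = Fv = (444.0)(30.0) = 13320 W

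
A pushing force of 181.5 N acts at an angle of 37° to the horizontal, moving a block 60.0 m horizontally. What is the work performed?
W = F·d·cosθ = (181.5)(60.0)cos(37°) = 8697 J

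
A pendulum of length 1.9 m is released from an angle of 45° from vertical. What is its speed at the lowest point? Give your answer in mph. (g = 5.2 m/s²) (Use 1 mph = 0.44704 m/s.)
h = L(1 − cosθ) = 1.9(1 − cos45°) = 0.556497 m
v = √(2gh) = √(2·5.2·0.556497) = 2.40574 m/s = 5.381 mph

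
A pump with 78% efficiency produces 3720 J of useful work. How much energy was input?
W_in = W_out/η = 3720/0.78 = 4769 J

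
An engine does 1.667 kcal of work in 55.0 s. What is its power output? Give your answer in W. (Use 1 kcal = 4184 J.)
Convert to SI: W = 6974.73 J, t = 55.0 s
P = W/t = 6974.73/55.0 = 126.8 W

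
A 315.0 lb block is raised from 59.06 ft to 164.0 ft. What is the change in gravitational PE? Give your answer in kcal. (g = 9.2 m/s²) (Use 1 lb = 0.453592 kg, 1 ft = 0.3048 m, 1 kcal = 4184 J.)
Convert to SI: m = 142.881 kg, Δh = 31.9857 m
ΔPE = mgΔh = (142.881)(9.2)(31.9857) = 42045.5 J = 10.05 kcal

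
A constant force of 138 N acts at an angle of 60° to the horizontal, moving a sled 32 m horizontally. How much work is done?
W = F·d·cosθ = (138)(32)cos(60°) = 2208 J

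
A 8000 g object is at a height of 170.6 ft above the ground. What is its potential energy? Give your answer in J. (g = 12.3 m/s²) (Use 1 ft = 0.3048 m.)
Convert to SI: m = 8.0 kg, h = 51.9989 m
PE = mgh = (8.0)(12.3)(51.9989) = 5117 J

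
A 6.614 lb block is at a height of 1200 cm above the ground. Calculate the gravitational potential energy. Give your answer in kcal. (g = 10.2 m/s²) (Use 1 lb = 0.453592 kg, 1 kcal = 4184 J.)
Convert to SI: m = 3.00006 kg, h = 12.0 m
PE = mgh = (3.00006)(10.2)(12.0) = 367.207 J = 0.08776 kcal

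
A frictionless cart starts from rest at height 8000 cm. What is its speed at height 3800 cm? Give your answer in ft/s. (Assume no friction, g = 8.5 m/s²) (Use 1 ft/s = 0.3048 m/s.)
Convert to SI: h₁−h₂ = 42.0 m
mgh₁ = mgh₂ + ½mv² ⇒ v = √(2g(h₁−h₂)) = √(2·8.5·42.0) = 26.7208 m/s = 87.67 ft/s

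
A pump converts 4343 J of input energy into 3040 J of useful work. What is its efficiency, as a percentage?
η = W_out/W_in = 3040/4343 = 70.0%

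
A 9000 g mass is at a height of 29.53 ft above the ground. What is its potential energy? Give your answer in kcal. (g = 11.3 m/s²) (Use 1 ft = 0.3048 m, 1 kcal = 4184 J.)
Convert to SI: m = 9.0 kg, h = 9.00074 m
PE = mgh = (9.0)(11.3)(9.00074) = 915.376 J = 0.2188 kcal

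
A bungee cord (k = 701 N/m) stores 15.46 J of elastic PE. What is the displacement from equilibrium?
x = √(2·PE/k) = √(2·15.46/701) = 0.21 m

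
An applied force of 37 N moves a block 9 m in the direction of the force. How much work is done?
W = F·d = (37)(9) = 333.0 J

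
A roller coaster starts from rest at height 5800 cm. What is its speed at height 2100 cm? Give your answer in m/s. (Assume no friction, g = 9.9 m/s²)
Convert to SI: h₁−h₂ = 37.0 m
mgh₁ = mgh₂ + ½mv² ⇒ v = √(2g(h₁−h₂)) = √(2·9.9·37.0) = 27.07 m/s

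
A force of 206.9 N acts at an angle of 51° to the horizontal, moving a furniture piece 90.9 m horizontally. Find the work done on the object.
W = F·d·cosθ = (206.9)(90.9)cos(51°) = 11840 J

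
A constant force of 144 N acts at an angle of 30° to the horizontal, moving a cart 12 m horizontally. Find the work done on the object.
W = F·d·cosθ = (144)(12)cos(30°) = 1496 J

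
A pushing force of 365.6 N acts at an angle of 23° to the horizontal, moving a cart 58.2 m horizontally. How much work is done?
W = F·d·cosθ = (365.6)(58.2)cos(23°) = 19590 J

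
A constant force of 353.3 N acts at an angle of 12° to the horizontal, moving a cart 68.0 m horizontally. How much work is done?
W = F·d·cosθ = (353.3)(68.0)cos(12°) = 23500 J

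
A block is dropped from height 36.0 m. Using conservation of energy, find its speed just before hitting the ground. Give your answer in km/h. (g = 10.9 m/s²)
mgh = ½mv² ⇒ v = √(2gh) = √(2·10.9·36.0) = 28.0143 m/s = 100.9 km/h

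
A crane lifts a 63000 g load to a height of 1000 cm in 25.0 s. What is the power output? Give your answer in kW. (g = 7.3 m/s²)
Convert to SI: m = 63.0 kg, h = 10.0 m, t = 25.0 s
P = mgh/t = (63.0)(7.3)(10.0)/25.0 = 183.96 W = 0.184 kW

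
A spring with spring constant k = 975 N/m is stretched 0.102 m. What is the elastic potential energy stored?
PE = ½kx² = ½(975)(0.102)² = 5.072 J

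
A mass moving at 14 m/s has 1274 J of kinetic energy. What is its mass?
m = 2·KE/v² = 2·1274/(14)² = 13.0 kg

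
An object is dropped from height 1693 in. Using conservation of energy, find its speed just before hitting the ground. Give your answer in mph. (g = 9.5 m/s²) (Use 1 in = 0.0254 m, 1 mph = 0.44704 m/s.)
Convert to SI: h = 43.0022 m
mgh = ½mv² ⇒ v = √(2gh) = √(2·9.5·43.0022) = 28.5839 m/s = 63.94 mph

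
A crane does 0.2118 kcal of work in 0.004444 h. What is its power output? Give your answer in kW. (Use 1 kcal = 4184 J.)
Convert to SI: W = 886.171 J, t = 15.9984 s
P = W/t = 886.171/15.9984 = 55.3912 W = 0.05539 kW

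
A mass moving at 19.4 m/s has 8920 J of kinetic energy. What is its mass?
m = 2·KE/v² = 2·8920/(19.4)² = 47.4 kg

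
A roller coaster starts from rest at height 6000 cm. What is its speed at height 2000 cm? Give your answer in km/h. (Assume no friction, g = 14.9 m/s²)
Convert to SI: h₁−h₂ = 40.0 m
mgh₁ = mgh₂ + ½mv² ⇒ v = √(2g(h₁−h₂)) = √(2·14.9·40.0) = 34.5254 m/s = 124.3 km/h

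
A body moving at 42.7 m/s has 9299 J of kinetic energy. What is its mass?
m = 2·KE/v² = 2·9299/(42.7)² = 10.2 kg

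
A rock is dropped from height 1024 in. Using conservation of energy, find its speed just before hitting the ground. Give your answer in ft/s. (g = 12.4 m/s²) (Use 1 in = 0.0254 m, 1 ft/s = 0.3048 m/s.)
Convert to SI: h = 26.0096 m
mgh = ½mv² ⇒ v = √(2gh) = √(2·12.4·26.0096) = 25.3976 m/s = 83.33 ft/s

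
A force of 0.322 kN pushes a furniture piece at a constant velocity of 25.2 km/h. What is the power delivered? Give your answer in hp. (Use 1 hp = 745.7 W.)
Convert to SI: F = 322.0 N, v = 7.0 m/s
P = Fv = (322.0)(7.0) = 2254.0 W = 3.023 hp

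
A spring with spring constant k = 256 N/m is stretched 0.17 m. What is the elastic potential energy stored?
PE = ½kx² = ½(256)(0.17)² = 3.699 J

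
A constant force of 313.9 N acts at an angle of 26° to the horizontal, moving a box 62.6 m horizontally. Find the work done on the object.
W = F·d·cosθ = (313.9)(62.6)cos(26°) = 17660 J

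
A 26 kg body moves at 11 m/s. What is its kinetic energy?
KE = ½mv² = ½(26)(11)² = 1573.0 J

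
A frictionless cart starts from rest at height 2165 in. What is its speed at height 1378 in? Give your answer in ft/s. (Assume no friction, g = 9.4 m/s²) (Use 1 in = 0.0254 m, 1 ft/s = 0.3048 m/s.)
Convert to SI: h₁−h₂ = 19.9898 m
mgh₁ = mgh₂ + ½mv² ⇒ v = √(2g(h₁−h₂)) = √(2·9.4·19.9898) = 19.3858 m/s = 63.6 ft/s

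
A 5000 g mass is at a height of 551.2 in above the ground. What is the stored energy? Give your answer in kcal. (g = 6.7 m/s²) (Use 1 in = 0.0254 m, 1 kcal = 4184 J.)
Convert to SI: m = 5.0 kg, h = 14.0005 m
PE = mgh = (5.0)(6.7)(14.0005) = 469.016 J = 0.1121 kcal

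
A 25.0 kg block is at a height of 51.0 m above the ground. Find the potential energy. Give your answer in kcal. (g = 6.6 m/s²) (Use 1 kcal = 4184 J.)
PE = mgh = (25.0)(6.6)(51.0) = 8415.0 J = 2.011 kcal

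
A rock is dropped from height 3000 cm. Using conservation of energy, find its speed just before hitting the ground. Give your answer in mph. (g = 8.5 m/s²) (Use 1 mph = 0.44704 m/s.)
Convert to SI: h = 30.0 m
mgh = ½mv² ⇒ v = √(2gh) = √(2·8.5·30.0) = 22.5832 m/s = 50.52 mph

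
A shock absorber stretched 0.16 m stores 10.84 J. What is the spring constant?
k = 2·PE/x² = 2·10.84/(0.16)² = 846.9 N/m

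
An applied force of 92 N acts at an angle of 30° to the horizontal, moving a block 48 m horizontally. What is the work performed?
W = F·d·cosθ = (92)(48)cos(30°) = 3824 J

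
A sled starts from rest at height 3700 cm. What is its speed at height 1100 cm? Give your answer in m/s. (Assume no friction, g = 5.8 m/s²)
Convert to SI: h₁−h₂ = 26.0 m
mgh₁ = mgh₂ + ½mv² ⇒ v = √(2g(h₁−h₂)) = √(2·5.8·26.0) = 17.37 m/s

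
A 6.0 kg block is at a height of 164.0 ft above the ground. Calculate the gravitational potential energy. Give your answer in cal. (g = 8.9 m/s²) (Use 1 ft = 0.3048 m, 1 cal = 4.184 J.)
Convert to SI: m = 6.0 kg, h = 49.9872 m
PE = mgh = (6.0)(8.9)(49.9872) = 2669.32 J = 638.0 cal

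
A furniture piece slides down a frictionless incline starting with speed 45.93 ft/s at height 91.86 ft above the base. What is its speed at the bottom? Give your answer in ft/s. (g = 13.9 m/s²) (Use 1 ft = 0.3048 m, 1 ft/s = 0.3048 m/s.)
Convert to SI: v₀ = 13.9995 m/s, h = 27.9989 m
½mv₀² + mgh = ½mv² ⇒ v = √(v₀² + 2gh) = √(13.9995² + 2·13.9·27.9989) = 31.2147 m/s = 102.4 ft/s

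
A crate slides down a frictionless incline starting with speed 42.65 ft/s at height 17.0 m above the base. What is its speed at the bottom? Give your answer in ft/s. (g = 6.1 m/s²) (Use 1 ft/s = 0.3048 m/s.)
Convert to SI: v₀ = 12.9997 m/s, h = 17.0 m
½mv₀² + mgh = ½mv² ⇒ v = √(v₀² + 2gh) = √(12.9997² + 2·6.1·17.0) = 19.4008 m/s = 63.65 ft/s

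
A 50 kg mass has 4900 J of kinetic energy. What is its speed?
v = √(2·KE/m) = √(2·4900/50) = 14.0 m/s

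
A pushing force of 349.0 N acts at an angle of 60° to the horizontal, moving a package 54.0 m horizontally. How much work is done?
W = F·d·cosθ = (349.0)(54.0)cos(60°) = 9423 J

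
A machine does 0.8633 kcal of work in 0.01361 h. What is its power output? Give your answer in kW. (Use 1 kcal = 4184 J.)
Convert to SI: W = 3612.05 J, t = 48.996 s
P = W/t = 3612.05/48.996 = 73.7213 W = 0.07372 kW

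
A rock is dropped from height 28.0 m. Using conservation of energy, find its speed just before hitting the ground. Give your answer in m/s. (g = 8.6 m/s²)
mgh = ½mv² ⇒ v = √(2gh) = √(2·8.6·28.0) = 21.95 m/s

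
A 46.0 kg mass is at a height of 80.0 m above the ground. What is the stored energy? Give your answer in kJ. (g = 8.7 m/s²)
PE = mgh = (46.0)(8.7)(80.0) = 32016.0 J = 32.02 kJ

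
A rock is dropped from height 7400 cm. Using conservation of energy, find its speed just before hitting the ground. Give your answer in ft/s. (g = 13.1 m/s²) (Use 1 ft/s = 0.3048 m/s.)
Convert to SI: h = 74.0 m
mgh = ½mv² ⇒ v = √(2gh) = √(2·13.1·74.0) = 44.0318 m/s = 144.5 ft/s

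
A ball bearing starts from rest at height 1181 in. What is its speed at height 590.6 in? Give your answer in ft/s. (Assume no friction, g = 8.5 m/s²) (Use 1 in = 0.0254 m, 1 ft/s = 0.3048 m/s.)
Convert to SI: h₁−h₂ = 14.9962 m
mgh₁ = mgh₂ + ½mv² ⇒ v = √(2g(h₁−h₂)) = √(2·8.5·14.9962) = 15.9667 m/s = 52.38 ft/s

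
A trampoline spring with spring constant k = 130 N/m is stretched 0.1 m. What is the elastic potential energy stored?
PE = ½kx² = ½(130)(0.1)² = 0.65 J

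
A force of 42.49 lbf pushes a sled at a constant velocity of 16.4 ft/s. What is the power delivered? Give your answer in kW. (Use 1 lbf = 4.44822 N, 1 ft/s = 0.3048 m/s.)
Convert to SI: F = 189.005 N, v = 4.99872 m/s
P = Fv = (189.005)(4.99872) = 944.782 W = 0.9448 kW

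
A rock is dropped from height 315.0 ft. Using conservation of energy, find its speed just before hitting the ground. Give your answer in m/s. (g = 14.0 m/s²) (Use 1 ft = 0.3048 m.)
Convert to SI: h = 96.012 m
mgh = ½mv² ⇒ v = √(2gh) = √(2·14.0·96.012) = 51.85 m/s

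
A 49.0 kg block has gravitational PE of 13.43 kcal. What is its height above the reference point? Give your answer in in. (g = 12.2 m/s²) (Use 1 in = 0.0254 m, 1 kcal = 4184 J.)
Convert to SI: m = 49.0 kg, PE = 56191.1 J
h = PE/(mg) = 56191.1/(49.0·12.2) = 93.9965 m = 3701 in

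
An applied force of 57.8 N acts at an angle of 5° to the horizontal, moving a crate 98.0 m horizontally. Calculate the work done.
W = F·d·cosθ = (57.8)(98.0)cos(5°) = 5643 J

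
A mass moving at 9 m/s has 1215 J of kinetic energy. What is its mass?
m = 2·KE/v² = 2·1215/(9)² = 30.0 kg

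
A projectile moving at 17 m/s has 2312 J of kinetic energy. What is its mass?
m = 2·KE/v² = 2·2312/(17)² = 16.0 kg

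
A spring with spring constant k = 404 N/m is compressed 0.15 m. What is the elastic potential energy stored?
PE = ½kx² = ½(404)(0.15)² = 4.545 J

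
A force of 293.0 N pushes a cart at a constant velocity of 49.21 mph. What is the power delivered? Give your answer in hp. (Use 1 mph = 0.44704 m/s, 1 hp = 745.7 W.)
Convert to SI: F = 293.0 N, v = 21.9988 m/s
P = Fv = (293.0)(21.9988) = 6445.66 W = 8.644 hp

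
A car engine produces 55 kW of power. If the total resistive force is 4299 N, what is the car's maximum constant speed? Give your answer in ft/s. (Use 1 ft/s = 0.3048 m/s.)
P = Fv ⇒ v = P/F = 55000 W/4299.0 N = 12.7937 m/s = 41.97 ft/s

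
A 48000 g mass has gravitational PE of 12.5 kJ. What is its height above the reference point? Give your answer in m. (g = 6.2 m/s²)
Convert to SI: m = 48.0 kg, PE = 12500.0 J
h = PE/(mg) = 12500.0/(48.0·6.2) = 42.0 m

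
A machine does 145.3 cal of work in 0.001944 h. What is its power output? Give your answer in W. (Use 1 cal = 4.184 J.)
Convert to SI: W = 607.935 J, t = 6.9984 s
P = W/t = 607.935/6.9984 = 86.87 W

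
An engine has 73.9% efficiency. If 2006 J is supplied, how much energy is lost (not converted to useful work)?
W_lost = W_in(1 − η) = 2006·(1 − 0.739) = 523.6 J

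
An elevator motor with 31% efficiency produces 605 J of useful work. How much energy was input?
W_in = W_out/η = 605/0.31 = 1952 J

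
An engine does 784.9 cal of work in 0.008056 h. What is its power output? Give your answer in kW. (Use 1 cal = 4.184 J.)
Convert to SI: W = 3284.02 J, t = 29.0016 s
P = W/t = 3284.02/29.0016 = 113.236 W = 0.1132 kW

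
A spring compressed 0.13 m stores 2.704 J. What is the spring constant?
k = 2·PE/x² = 2·2.704/(0.13)² = 320.0 N/m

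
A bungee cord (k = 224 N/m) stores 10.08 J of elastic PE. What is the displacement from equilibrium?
x = √(2·PE/k) = √(2·10.08/224) = 0.3 m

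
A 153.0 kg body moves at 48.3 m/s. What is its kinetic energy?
KE = ½mv² = ½(153.0)(48.3)² = 178500 J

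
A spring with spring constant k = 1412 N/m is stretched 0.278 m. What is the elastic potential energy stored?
PE = ½kx² = ½(1412)(0.278)² = 54.56 J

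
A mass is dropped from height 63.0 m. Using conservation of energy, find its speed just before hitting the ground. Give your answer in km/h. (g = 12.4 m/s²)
mgh = ½mv² ⇒ v = √(2gh) = √(2·12.4·63.0) = 39.5272 m/s = 142.3 km/h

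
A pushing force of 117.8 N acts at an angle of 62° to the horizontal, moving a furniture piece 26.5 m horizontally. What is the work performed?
W = F·d·cosθ = (117.8)(26.5)cos(62°) = 1466 J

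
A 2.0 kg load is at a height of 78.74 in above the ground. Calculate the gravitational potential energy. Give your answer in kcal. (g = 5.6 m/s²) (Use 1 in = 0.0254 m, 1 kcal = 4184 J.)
Convert to SI: m = 2.0 kg, h = 2.0 m
PE = mgh = (2.0)(5.6)(2.0) = 22.4 J = 0.005354 kcal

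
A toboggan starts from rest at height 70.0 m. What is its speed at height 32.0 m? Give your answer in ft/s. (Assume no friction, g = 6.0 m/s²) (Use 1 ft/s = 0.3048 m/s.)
mgh₁ = mgh₂ + ½mv² ⇒ v = √(2g(h₁−h₂)) = √(2·6.0·38.0) = 21.3542 m/s = 70.06 ft/s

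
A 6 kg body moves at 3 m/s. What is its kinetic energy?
KE = ½mv² = ½(6)(3)² = 27.0 J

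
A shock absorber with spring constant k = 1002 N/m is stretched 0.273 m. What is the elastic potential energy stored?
PE = ½kx² = ½(1002)(0.273)² = 37.34 J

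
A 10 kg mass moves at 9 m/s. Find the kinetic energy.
KE = ½mv² = ½(10)(9)² = 405.0 J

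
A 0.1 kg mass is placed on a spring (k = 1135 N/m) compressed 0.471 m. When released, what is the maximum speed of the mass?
½kx² = ½mv² ⇒ v = x√(k/m) = (0.471)√(1135/0.1) = 50.18 m/s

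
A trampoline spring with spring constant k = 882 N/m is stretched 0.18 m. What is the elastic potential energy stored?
PE = ½kx² = ½(882)(0.18)² = 14.29 J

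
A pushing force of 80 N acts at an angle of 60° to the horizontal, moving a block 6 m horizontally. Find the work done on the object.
W = F·d·cosθ = (80)(6)cos(60°) = 240.0 J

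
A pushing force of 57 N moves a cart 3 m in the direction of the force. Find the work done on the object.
W = F·d = (57)(3) = 171.0 J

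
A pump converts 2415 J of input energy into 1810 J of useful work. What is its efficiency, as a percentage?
η = W_out/W_in = 1810/2415 = 74.95%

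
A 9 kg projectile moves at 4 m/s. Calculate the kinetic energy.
KE = ½mv² = ½(9)(4)² = 72.0 J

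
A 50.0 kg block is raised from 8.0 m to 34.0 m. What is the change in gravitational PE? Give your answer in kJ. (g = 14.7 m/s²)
ΔPE = mgΔh = (50.0)(14.7)(26.0) = 19110.0 J = 19.11 kJ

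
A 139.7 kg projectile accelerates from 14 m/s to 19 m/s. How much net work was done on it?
W = ΔKE = ½m(v₂² − v₁²) = ½(139.7)(19² − 14²) = 11525.25 J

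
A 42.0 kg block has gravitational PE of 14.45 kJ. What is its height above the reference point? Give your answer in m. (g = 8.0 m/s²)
Convert to SI: m = 42.0 kg, PE = 14450.0 J
h = PE/(mg) = 14450.0/(42.0·8.0) = 43.01 m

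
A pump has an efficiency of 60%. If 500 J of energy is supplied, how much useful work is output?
W_out = η·W_in = 0.6·500 = 300.0 J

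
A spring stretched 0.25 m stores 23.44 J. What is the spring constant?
k = 2·PE/x² = 2·23.44/(0.25)² = 750.1 N/m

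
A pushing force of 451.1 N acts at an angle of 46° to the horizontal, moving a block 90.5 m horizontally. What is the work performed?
W = F·d·cosθ = (451.1)(90.5)cos(46°) = 28360 J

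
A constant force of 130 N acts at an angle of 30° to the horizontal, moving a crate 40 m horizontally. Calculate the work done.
W = F·d·cosθ = (130)(40)cos(30°) = 4503 J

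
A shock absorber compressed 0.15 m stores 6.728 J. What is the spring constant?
k = 2·PE/x² = 2·6.728/(0.15)² = 598.0 N/m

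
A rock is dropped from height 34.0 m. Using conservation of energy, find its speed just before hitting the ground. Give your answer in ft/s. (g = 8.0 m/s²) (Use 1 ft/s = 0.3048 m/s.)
mgh = ½mv² ⇒ v = √(2gh) = √(2·8.0·34.0) = 23.3238 m/s = 76.52 ft/s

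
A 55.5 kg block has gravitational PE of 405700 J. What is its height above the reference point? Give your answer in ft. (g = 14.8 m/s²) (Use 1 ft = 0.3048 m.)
h = PE/(mg) = 405700/(55.5·14.8) = 493.913 m = 1620 ft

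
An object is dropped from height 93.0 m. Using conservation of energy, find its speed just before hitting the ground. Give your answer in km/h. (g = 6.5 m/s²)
mgh = ½mv² ⇒ v = √(2gh) = √(2·6.5·93.0) = 34.7707 m/s = 125.2 km/h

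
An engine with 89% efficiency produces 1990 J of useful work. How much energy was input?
W_in = W_out/η = 1990/0.89 = 2236 J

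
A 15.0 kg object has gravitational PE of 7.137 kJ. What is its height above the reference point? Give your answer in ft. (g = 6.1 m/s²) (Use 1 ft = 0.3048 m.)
Convert to SI: m = 15.0 kg, PE = 7137.0 J
h = PE/(mg) = 7137.0/(15.0·6.1) = 78.0 m = 255.9 ft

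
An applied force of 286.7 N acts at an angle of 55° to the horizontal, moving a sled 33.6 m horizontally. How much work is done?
W = F·d·cosθ = (286.7)(33.6)cos(55°) = 5525 J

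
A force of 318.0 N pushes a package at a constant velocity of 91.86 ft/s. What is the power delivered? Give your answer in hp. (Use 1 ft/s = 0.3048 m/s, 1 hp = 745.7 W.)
Convert to SI: F = 318.0 N, v = 27.9989 m/s
P = Fv = (318.0)(27.9989) = 8903.66 W = 11.94 hp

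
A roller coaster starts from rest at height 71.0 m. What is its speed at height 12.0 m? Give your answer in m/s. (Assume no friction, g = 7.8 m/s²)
mgh₁ = mgh₂ + ½mv² ⇒ v = √(2g(h₁−h₂)) = √(2·7.8·59.0) = 30.34 m/s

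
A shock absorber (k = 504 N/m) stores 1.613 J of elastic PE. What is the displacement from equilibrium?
x = √(2·PE/k) = √(2·1.613/504) = 0.08 m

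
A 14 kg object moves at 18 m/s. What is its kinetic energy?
KE = ½mv² = ½(14)(18)² = 2268.0 J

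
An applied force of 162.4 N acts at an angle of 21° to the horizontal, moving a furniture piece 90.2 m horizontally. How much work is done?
W = F·d·cosθ = (162.4)(90.2)cos(21°) = 13680 J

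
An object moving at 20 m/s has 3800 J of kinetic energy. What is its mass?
m = 2·KE/v² = 2·3800/(20)² = 19.0 kg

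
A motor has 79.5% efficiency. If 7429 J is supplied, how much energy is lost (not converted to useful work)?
W_lost = W_in(1 − η) = 7429·(1 − 0.795) = 1523 J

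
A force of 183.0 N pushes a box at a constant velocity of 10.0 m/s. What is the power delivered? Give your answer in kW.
P = Fv = (183.0)(10.0) = 1830.0 W = 1.83 kW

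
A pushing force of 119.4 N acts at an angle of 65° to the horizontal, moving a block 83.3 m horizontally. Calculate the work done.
W = F·d·cosθ = (119.4)(83.3)cos(65°) = 4203 J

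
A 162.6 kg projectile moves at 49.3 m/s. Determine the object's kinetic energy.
KE = ½mv² = ½(162.6)(49.3)² = 197600 J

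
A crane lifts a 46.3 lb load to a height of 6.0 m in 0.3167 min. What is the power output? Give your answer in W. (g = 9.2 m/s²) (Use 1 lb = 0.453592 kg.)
Convert to SI: m = 21.0013 kg, h = 6.0 m, t = 19.002 s
P = mgh/t = (21.0013)(9.2)(6.0)/19.002 = 61.01 W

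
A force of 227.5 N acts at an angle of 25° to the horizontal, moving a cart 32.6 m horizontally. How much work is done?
W = F·d·cosθ = (227.5)(32.6)cos(25°) = 6722 J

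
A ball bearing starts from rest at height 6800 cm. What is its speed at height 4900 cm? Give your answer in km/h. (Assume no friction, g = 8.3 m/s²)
Convert to SI: h₁−h₂ = 19.0 m
mgh₁ = mgh₂ + ½mv² ⇒ v = √(2g(h₁−h₂)) = √(2·8.3·19.0) = 17.7595 m/s = 63.93 km/h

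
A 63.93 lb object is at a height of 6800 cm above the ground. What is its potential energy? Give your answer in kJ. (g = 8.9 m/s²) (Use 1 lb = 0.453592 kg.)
Convert to SI: m = 28.9981 kg, h = 68.0 m
PE = mgh = (28.9981)(8.9)(68.0) = 17549.7 J = 17.55 kJ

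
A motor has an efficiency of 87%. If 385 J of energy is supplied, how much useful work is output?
W_out = η·W_in = 0.87·385 = 334.95 J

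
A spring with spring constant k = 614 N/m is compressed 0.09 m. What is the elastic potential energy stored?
PE = ½kx² = ½(614)(0.09)² = 2.487 J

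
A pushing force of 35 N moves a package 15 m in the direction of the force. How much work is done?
W = F·d = (35)(15) = 525.0 J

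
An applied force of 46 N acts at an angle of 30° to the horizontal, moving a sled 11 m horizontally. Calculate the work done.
W = F·d·cosθ = (46)(11)cos(30°) = 438.2 J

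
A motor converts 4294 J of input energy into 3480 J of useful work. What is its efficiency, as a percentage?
η = W_out/W_in = 3480/4294 = 81.04%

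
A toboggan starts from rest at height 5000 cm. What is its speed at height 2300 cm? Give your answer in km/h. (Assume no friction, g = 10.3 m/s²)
Convert to SI: h₁−h₂ = 27.0 m
mgh₁ = mgh₂ + ½mv² ⇒ v = √(2g(h₁−h₂)) = √(2·10.3·27.0) = 23.5839 m/s = 84.9 km/h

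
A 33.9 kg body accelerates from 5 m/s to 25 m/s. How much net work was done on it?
W = ΔKE = ½m(v₂² − v₁²) = ½(33.9)(25² − 5²) = 10170.0 J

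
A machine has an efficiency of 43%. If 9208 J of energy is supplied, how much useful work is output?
W_out = η·W_in = 0.43·9208 = 3959.44 J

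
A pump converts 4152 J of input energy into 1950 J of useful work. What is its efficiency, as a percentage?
η = W_out/W_in = 1950/4152 = 46.97%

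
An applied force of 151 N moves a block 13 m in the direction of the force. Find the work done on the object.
W = F·d = (151)(13) = 1963 J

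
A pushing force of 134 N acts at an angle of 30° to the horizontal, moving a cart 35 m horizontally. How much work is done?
W = F·d·cosθ = (134)(35)cos(30°) = 4062 J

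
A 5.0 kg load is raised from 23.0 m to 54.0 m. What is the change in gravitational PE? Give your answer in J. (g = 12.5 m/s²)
ΔPE = mgΔh = (5.0)(12.5)(31.0) = 1938 J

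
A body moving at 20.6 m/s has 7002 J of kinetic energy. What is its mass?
m = 2·KE/v² = 2·7002/(20.6)² = 33.0 kg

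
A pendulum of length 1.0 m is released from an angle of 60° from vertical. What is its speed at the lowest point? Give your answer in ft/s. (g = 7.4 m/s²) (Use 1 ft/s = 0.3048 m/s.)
h = L(1 − cosθ) = 1.0(1 − cos60°) = 0.5 m
v = √(2gh) = √(2·7.4·0.5) = 2.72029 m/s = 8.925 ft/s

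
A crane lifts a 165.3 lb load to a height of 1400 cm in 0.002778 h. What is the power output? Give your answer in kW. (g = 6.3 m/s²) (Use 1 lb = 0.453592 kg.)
Convert to SI: m = 74.9788 kg, h = 14.0 m, t = 10.0008 s
P = mgh/t = (74.9788)(6.3)(14.0)/10.0008 = 661.26 W = 0.6613 kW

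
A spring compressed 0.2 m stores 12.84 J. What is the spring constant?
k = 2·PE/x² = 2·12.84/(0.2)² = 642.0 N/m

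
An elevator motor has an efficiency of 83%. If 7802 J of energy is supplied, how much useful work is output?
W_out = η·W_in = 0.83·7802 = 6475.66 J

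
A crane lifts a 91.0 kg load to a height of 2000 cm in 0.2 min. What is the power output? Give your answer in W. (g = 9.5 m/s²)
Convert to SI: m = 91.0 kg, h = 20.0 m, t = 12.0 s
P = mgh/t = (91.0)(9.5)(20.0)/12.0 = 1441 W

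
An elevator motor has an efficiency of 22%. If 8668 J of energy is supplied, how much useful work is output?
W_out = η·W_in = 0.22·8668 = 1906.96 J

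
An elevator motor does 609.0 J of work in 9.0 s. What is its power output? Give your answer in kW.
P = W/t = 609.0/9.0 = 67.6667 W = 0.06767 kW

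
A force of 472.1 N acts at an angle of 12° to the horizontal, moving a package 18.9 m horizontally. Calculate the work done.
W = F·d·cosθ = (472.1)(18.9)cos(12°) = 8728 J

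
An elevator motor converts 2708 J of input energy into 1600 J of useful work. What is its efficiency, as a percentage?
η = W_out/W_in = 1600/2708 = 59.08%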